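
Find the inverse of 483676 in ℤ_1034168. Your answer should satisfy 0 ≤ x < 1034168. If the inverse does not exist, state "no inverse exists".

no inverse exists

Compute gcd(483676, 1034168):
1034168 = 2×483676 + 66816
483676 = 7×66816 + 15964
66816 = 4×15964 + 2960
15964 = 5×2960 + 1164
2960 = 2×1164 + 632
1164 = 1×632 + 532
632 = 1×532 + 100
532 = 5×100 + 32
100 = 3×32 + 4
32 = 8×4 + 0
The gcd is 4, not 1, hence no inverse exists.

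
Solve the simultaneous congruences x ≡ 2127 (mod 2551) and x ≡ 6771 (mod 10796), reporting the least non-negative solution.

Write x = 2127 + 2551·k. Then 2551·k ≡ 6771 − 2127 ≡ 4644 (mod 10796).
Need 2551⁻¹ mod 10796. Extended Euclid on (10796, 2551):
10796 = 4·2551 + 592
2551 = 4·592 + 183
592 = 3·183 + 43
183 = 4·43 + 11
43 = 3·11 + 10
11 = 1·10 + 1
10 = 10·1 + 0
Back-substitute:
1 = 11 − 10
1 = −43 + 4·11
1 = 4·183 − 17·43
1 = −17·592 + 55·183
1 = 55·2551 − 237·592
1 = −237·10796 + 1003·2551
2551⁻¹ ≡ 1003 (mod 10796), so k ≡ 1003·4644 ≡ 4856 (mod 10796).
x = 2127 + 2551·4856 = 12389783.

12389783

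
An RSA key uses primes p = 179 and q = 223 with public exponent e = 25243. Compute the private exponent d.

φ(n) = (p−1)(q−1) = 178·222 = 39516.
Need d with 25243·d ≡ 1 (mod 39516). Apply the extended Euclidean algorithm:
39516 = 1×25243 + 14273
25243 = 1×14273 + 10970
14273 = 1×10970 + 3303
10970 = 3×3303 + 1061
3303 = 3×1061 + 120
1061 = 8×120 + 101
120 = 1×101 + 19
101 = 5×19 + 6
19 = 3×6 + 1
6 = 6×1 + 0
Back-substitute:
1 = 19 − 3·6
1 = −3·101 + 16·19
1 = 16·120 − 19·101
1 = −19·1061 + 168·120
1 = 168·3303 − 523·1061
1 = −523·10970 + 1737·3303
1 = 1737·14273 − 2260·10970
1 = −2260·25243 + 3997·14273
1 = 3997·39516 − 6257·25243
So 25243·(-6257) ≡ 1 (mod 39516), hence d ≡ -6257 ≡ 33259 (mod 39516).

33259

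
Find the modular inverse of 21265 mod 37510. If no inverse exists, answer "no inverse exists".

Compute gcd(21265, 37510):
37510 = 1*21265 + 16245
21265 = 1*16245 + 5020
16245 = 3*5020 + 1185
5020 = 4*1185 + 280
1185 = 4*280 + 65
280 = 4*65 + 20
65 = 3*20 + 5
20 = 4*5 + 0
The gcd is 5, not 1, hence no inverse exists.

no inverse exists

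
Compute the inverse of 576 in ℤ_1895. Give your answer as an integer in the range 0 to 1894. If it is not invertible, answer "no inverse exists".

556

Run Euclid on (1895, 576):
1895 = 3·576 + 167
576 = 3·167 + 75
167 = 2·75 + 17
75 = 4·17 + 7
17 = 2·7 + 3
7 = 2·3 + 1
3 = 3·1 + 0
Since gcd(576, 1895) = 1, back-substitute to write 1 as a combination:
1 = 7 − 2·3
1 = −2·17 + 5·7
1 = 5·75 − 22·17
1 = −22·167 + 49·75
1 = 49·576 − 169·167
1 = −169·1895 + 556·576
So 576·556 ≡ 1 (mod 1895).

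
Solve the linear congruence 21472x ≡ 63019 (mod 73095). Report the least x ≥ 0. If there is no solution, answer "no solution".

First find gcd(21472, 73095):
73095 = 3×21472 + 8679
21472 = 2×8679 + 4114
8679 = 2×4114 + 451
4114 = 9×451 + 55
451 = 8×55 + 11
55 = 5×11 + 0
gcd = 11 and 11 | 63019, so solutions exist. Divide through by 11: 1952x ≡ 5729 (mod 6645).
Now find 1952⁻¹ mod 6645:
6645 = 3·1952 + 789
1952 = 2·789 + 374
789 = 2·374 + 41
374 = 9·41 + 5
41 = 8·5 + 1
5 = 5·1 + 0
Back-substitute:
1 = 41 − 8·5
1 = −8·374 + 73·41
1 = 73·789 − 154·374
1 = −154·1952 + 381·789
1 = 381·6645 − 1297·1952
So 1952·(-1297) ≡ 1 (mod 6645), i.e. 1952⁻¹ ≡ 5348.
Then x ≡ 5348·5729 ≡ 5242 (mod 6645); the smallest non-negative solution is x = 5242.

5242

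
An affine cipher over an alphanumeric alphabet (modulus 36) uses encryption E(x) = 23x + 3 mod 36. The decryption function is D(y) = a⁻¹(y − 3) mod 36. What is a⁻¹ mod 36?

11

Run Euclid on (36, 23):
36 = 1·23 + 13
23 = 1·13 + 10
13 = 1·10 + 3
10 = 3·3 + 1
3 = 3·1 + 0
The gcd is 1. Working backward:
1 = 10 − 3·3
1 = −3·13 + 4·10
1 = 4·23 − 7·13
1 = −7·36 + 11·23
So 23·11 ≡ 1 (mod 36).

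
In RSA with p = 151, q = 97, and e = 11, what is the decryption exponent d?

13091

φ(n) = (p−1)(q−1) = 150·96 = 14400.
Need d with 11·d ≡ 1 (mod 14400). Apply the extended Euclidean algorithm:
14400 = 1309*11 + 1
11 = 11*1 + 0
Back-substitute:
1 = 14400 − 1309·11
So 11·(-1309) ≡ 1 (mod 14400), hence d ≡ -1309 ≡ 13091 (mod 14400).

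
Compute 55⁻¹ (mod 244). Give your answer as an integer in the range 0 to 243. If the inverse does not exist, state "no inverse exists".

Apply the Euclidean algorithm to 244 and 55:
244 = 4·55 + 24
55 = 2·24 + 7
24 = 3·7 + 3
7 = 2·3 + 1
3 = 3·1 + 0
The gcd is 1. Working backward:
1 = 7 − 2·3
1 = −2·24 + 7·7
1 = 7·55 − 16·24
1 = −16·244 + 71·55
So 55·71 ≡ 1 (mod 244).

71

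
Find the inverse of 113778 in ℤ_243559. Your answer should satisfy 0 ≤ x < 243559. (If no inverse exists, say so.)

119215

gcd(243559, 113778) by repeated division:
243559 = 2*113778 + 16003
113778 = 7*16003 + 1757
16003 = 9*1757 + 190
1757 = 9*190 + 47
190 = 4*47 + 2
47 = 23*2 + 1
2 = 2*1 + 0
Since gcd(113778, 243559) = 1, back-substitute to write 1 as a combination:
1 = 47 − 23·2
1 = −23·190 + 93·47
1 = 93·1757 − 860·190
1 = −860·16003 + 7833·1757
1 = 7833·113778 − 55691·16003
1 = −55691·243559 + 119215·113778
So 113778·119215 ≡ 1 (mod 243559).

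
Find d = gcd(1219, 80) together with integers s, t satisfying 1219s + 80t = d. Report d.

Apply Euclid's algorithm to 1219 and 80:
1219 = 15*80 + 19
80 = 4*19 + 4
19 = 4*4 + 3
4 = 1*3 + 1
3 = 3*1 + 0
gcd(1219, 80) = 1.
Working backward:
1 = 4 − 3
1 = −19 + 5·4
1 = 5·80 − 21·19
1 = −21·1219 + 320·80
So 1 = (-21)·1219 + (320)·80.

1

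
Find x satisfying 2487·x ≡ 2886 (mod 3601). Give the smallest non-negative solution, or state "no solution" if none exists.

3120

First find gcd(2487, 3601):
3601 = 1×2487 + 1114
2487 = 2×1114 + 259
1114 = 4×259 + 78
259 = 3×78 + 25
78 = 3×25 + 3
25 = 8×3 + 1
3 = 3×1 + 0
gcd = 1, so a unique solution mod 3601 exists.
Back-substitute for the Bézout coefficients:
1 = 25 − 8·3
1 = −8·78 + 25·25
1 = 25·259 − 83·78
1 = −83·1114 + 357·259
1 = 357·2487 − 797·1114
1 = −797·3601 + 1154·2487
So 2487·(1154) ≡ 1 (mod 3601), giving 2487⁻¹ ≡ 1154.
x ≡ 2487⁻¹·2886 ≡ 1154·2886 ≡ 3120 (mod 3601).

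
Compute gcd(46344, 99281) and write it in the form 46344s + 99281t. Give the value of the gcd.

Apply Euclid's algorithm to 99281 and 46344:
99281 = 2*46344 + 6593
46344 = 7*6593 + 193
6593 = 34*193 + 31
193 = 6*31 + 7
31 = 4*7 + 3
7 = 2*3 + 1
3 = 3*1 + 0
gcd(46344, 99281) = 1.
Working backward:
1 = 7 − 2·3
1 = −2·31 + 9·7
1 = 9·193 − 56·31
1 = −56·6593 + 1913·193
1 = 1913·46344 − 13447·6593
1 = −13447·99281 + 28807·46344
So 1 = (-13447)·99281 + (28807)·46344.

1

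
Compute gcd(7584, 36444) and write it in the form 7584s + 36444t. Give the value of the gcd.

Repeated division:
36444 = 4*7584 + 6108
7584 = 1*6108 + 1476
6108 = 4*1476 + 204
1476 = 7*204 + 48
204 = 4*48 + 12
48 = 4*12 + 0
gcd(7584, 36444) = 12.
Working backward:
12 = 204 − 4·48
12 = −4·1476 + 29·204
12 = 29·6108 − 120·1476
12 = −120·7584 + 149·6108
12 = 149·36444 − 716·7584
So 12 = (149)·36444 + (-716)·7584.

12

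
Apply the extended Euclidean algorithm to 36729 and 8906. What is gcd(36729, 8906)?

Repeated division:
36729 = 4×8906 + 1105
8906 = 8×1105 + 66
1105 = 16×66 + 49
66 = 1×49 + 17
49 = 2×17 + 15
17 = 1×15 + 2
15 = 7×2 + 1
2 = 2×1 + 0
gcd(36729, 8906) = 1.
Working backward:
1 = 15 − 7·2
1 = −7·17 + 8·15
1 = 8·49 − 23·17
1 = −23·66 + 31·49
1 = 31·1105 − 519·66
1 = −519·8906 + 4183·1105
1 = 4183·36729 − 17251·8906
So 1 = (4183)·36729 + (-17251)·8906.

1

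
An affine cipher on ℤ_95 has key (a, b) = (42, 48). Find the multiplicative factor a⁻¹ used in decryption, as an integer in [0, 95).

gcd(95, 42) by repeated division:
95 = 2·42 + 11
42 = 3·11 + 9
11 = 1·9 + 2
9 = 4·2 + 1
2 = 2·1 + 0
Since gcd(42, 95) = 1, back-substitute to write 1 as a combination:
1 = 9 − 4·2
1 = −4·11 + 5·9
1 = 5·42 − 19·11
1 = −19·95 + 43·42
So 42·43 ≡ 1 (mod 95).

43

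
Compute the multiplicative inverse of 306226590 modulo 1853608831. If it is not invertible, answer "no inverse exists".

1648459565

Run Euclid on (1853608831, 306226590):
1853608831 = 6×306226590 + 16249291
306226590 = 18×16249291 + 13739352
16249291 = 1×13739352 + 2509939
13739352 = 5×2509939 + 1189657
2509939 = 2×1189657 + 130625
1189657 = 9×130625 + 14032
130625 = 9×14032 + 4337
14032 = 3×4337 + 1021
4337 = 4×1021 + 253
1021 = 4×253 + 9
253 = 28×9 + 1
9 = 9×1 + 0
gcd = 1, so the inverse exists. Back-substitute:
1 = 253 − 28·9
1 = −28·1021 + 113·253
1 = 113·4337 − 480·1021
1 = −480·14032 + 1553·4337
1 = 1553·130625 − 14457·14032
1 = −14457·1189657 + 131666·130625
1 = 131666·2509939 − 277789·1189657
1 = −277789·13739352 + 1520611·2509939
1 = 1520611·16249291 − 1798400·13739352
1 = −1798400·306226590 + 33891811·16249291
1 = 33891811·1853608831 − 205149266·306226590
Hence 306226590⁻¹ ≡ -205149266 ≡ 1648459565 (mod 1853608831).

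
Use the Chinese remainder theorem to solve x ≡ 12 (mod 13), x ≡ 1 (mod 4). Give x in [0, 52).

25

Write x = 12 + 13·k. Then 13·k ≡ 1 − 12 ≡ 1 (mod 4).
Need 13⁻¹ mod 4. Extended Euclid on (4, 1):
4 = 4*1 + 0
13⁻¹ ≡ 1 (mod 4), so k ≡ 1·1 ≡ 1 (mod 4).
x = 12 + 13·1 = 25.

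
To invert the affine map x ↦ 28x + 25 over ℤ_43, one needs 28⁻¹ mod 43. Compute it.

20

gcd(43, 28) by repeated division:
43 = 1*28 + 15
28 = 1*15 + 13
15 = 1*13 + 2
13 = 6*2 + 1
2 = 2*1 + 0
Since gcd(28, 43) = 1, back-substitute to write 1 as a combination:
1 = 13 − 6·2
1 = −6·15 + 7·13
1 = 7·28 − 13·15
1 = −13·43 + 20·28
So 28·20 ≡ 1 (mod 43).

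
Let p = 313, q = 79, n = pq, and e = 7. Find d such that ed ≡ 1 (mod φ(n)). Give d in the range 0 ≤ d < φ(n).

17383

φ(n) = (p−1)(q−1) = 312·78 = 24336.
Need d with 7·d ≡ 1 (mod 24336). Apply the extended Euclidean algorithm:
24336 = 3476×7 + 4
7 = 1×4 + 3
4 = 1×3 + 1
3 = 3×1 + 0
Back-substitute:
1 = 4 − 3
1 = −7 + 2·4
1 = 2·24336 − 6953·7
So 7·(-6953) ≡ 1 (mod 24336), hence d ≡ -6953 ≡ 17383 (mod 24336).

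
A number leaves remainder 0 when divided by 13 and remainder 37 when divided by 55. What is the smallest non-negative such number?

312

Write x = 0 + 13·k. Then 13·k ≡ 37 − 0 ≡ 37 (mod 55).
Need 13⁻¹ mod 55. Extended Euclid on (55, 13):
55 = 4*13 + 3
13 = 4*3 + 1
3 = 3*1 + 0
Back-substitute:
1 = 13 − 4·3
1 = −4·55 + 17·13
13⁻¹ ≡ 17 (mod 55), so k ≡ 17·37 ≡ 24 (mod 55).
x = 0 + 13·24 = 312.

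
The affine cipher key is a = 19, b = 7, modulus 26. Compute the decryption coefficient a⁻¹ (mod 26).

gcd(26, 19) by repeated division:
26 = 1·19 + 7
19 = 2·7 + 5
7 = 1·5 + 2
5 = 2·2 + 1
2 = 2·1 + 0
gcd = 1, so the inverse exists. Back-substitute:
1 = 5 − 2·2
1 = −2·7 + 3·5
1 = 3·19 − 8·7
1 = −8·26 + 11·19
So 19·11 ≡ 1 (mod 26).

11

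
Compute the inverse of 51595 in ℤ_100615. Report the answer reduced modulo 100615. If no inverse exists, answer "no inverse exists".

no inverse exists

Euclidean algorithm on 100615, 51595:
100615 = 1·51595 + 49020
51595 = 1·49020 + 2575
49020 = 19·2575 + 95
2575 = 27·95 + 10
95 = 9·10 + 5
10 = 2·5 + 0
The gcd is 5, not 1, hence no inverse exists.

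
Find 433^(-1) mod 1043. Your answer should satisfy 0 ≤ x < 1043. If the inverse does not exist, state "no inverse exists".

Apply the Euclidean algorithm to 1043 and 433:
1043 = 2*433 + 177
433 = 2*177 + 79
177 = 2*79 + 19
79 = 4*19 + 3
19 = 6*3 + 1
3 = 3*1 + 0
gcd = 1, so the inverse exists. Back-substitute:
1 = 19 − 6·3
1 = −6·79 + 25·19
1 = 25·177 − 56·79
1 = −56·433 + 137·177
1 = 137·1043 − 330·433
So 433·(-330) ≡ 1 (mod 1043), and -330 ≡ 713 (mod 1043).

713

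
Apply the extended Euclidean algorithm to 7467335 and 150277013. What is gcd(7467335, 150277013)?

1

Repeated division:
150277013 = 20*7467335 + 930313
7467335 = 8*930313 + 24831
930313 = 37*24831 + 11566
24831 = 2*11566 + 1699
11566 = 6*1699 + 1372
1699 = 1*1372 + 327
1372 = 4*327 + 64
327 = 5*64 + 7
64 = 9*7 + 1
7 = 7*1 + 0
gcd(7467335, 150277013) = 1.
Back-substituting:
1 = 64 − 9·7
1 = −9·327 + 46·64
1 = 46·1372 − 193·327
1 = −193·1699 + 239·1372
1 = 239·11566 − 1627·1699
1 = −1627·24831 + 3493·11566
1 = 3493·930313 − 130868·24831
1 = −130868·7467335 + 1050437·930313
1 = 1050437·150277013 − 21139608·7467335
So 1 = (1050437)·150277013 + (-21139608)·7467335.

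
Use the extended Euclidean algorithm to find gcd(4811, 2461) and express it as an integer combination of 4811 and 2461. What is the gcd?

1

Repeated division:
4811 = 1×2461 + 2350
2461 = 1×2350 + 111
2350 = 21×111 + 19
111 = 5×19 + 16
19 = 1×16 + 3
16 = 5×3 + 1
3 = 3×1 + 0
gcd(4811, 2461) = 1.
Working backward:
1 = 16 − 5·3
1 = −5·19 + 6·16
1 = 6·111 − 35·19
1 = −35·2350 + 741·111
1 = 741·2461 − 776·2350
1 = −776·4811 + 1517·2461
So 1 = (-776)·4811 + (1517)·2461.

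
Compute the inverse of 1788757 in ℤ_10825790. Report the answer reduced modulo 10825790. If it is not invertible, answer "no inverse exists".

Extended Euclidean algorithm:
10825790 = 6×1788757 + 93248
1788757 = 19×93248 + 17045
93248 = 5×17045 + 8023
17045 = 2×8023 + 999
8023 = 8×999 + 31
999 = 32×31 + 7
31 = 4×7 + 3
7 = 2×3 + 1
3 = 3×1 + 0
The gcd is 1. Working backward:
1 = 7 − 2·3
1 = −2·31 + 9·7
1 = 9·999 − 290·31
1 = −290·8023 + 2329·999
1 = 2329·17045 − 4948·8023
1 = −4948·93248 + 27069·17045
1 = 27069·1788757 − 519259·93248
1 = −519259·10825790 + 3142623·1788757
So 1788757·3142623 ≡ 1 (mod 10825790).

3142623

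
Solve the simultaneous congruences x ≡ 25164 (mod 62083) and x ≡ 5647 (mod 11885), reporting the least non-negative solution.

554488437

Write x = 25164 + 62083·k. Then 62083·k ≡ 5647 − 25164 ≡ 4253 (mod 11885).
Need 62083⁻¹ mod 11885. Extended Euclid on (11885, 2658):
11885 = 4*2658 + 1253
2658 = 2*1253 + 152
1253 = 8*152 + 37
152 = 4*37 + 4
37 = 9*4 + 1
4 = 4*1 + 0
Back-substitute:
1 = 37 − 9·4
1 = −9·152 + 37·37
1 = 37·1253 − 305·152
1 = −305·2658 + 647·1253
1 = 647·11885 − 2893·2658
62083⁻¹ ≡ 8992 (mod 11885), so k ≡ 8992·4253 ≡ 8931 (mod 11885).
x = 25164 + 62083·8931 = 554488437.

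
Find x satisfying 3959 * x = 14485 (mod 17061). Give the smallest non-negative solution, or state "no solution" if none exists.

First find gcd(3959, 17061):
17061 = 4×3959 + 1225
3959 = 3×1225 + 284
1225 = 4×284 + 89
284 = 3×89 + 17
89 = 5×17 + 4
17 = 4×4 + 1
4 = 4×1 + 0
gcd = 1, so a unique solution mod 17061 exists.
Back-substitute for the Bézout coefficients:
1 = 17 − 4·4
1 = −4·89 + 21·17
1 = 21·284 − 67·89
1 = −67·1225 + 289·284
1 = 289·3959 − 934·1225
1 = −934·17061 + 4025·3959
So 3959·(4025) ≡ 1 (mod 17061), giving 3959⁻¹ ≡ 4025.
x ≡ 3959⁻¹·14485 ≡ 4025·14485 ≡ 4688 (mod 17061).

4688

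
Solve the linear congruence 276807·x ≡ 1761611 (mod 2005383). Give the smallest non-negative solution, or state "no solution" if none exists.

no solution

gcd(276807, 2005383):
2005383 = 7*276807 + 67734
276807 = 4*67734 + 5871
67734 = 11*5871 + 3153
5871 = 1*3153 + 2718
3153 = 1*2718 + 435
2718 = 6*435 + 108
435 = 4*108 + 3
108 = 36*3 + 0
gcd = 3, but 3 ∤ 1761611, so the congruence has no solution.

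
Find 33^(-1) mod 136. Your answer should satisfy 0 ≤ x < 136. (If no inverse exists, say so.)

gcd(136, 33) by repeated division:
136 = 4*33 + 4
33 = 8*4 + 1
4 = 4*1 + 0
gcd = 1, so the inverse exists. Back-substitute:
1 = 33 − 8·4
1 = −8·136 + 33·33
So 33·33 ≡ 1 (mod 136).

33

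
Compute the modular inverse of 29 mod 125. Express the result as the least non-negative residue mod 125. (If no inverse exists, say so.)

Extended Euclidean algorithm:
125 = 4·29 + 9
29 = 3·9 + 2
9 = 4·2 + 1
2 = 2·1 + 0
Since gcd(29, 125) = 1, back-substitute to write 1 as a combination:
1 = 9 − 4·2
1 = −4·29 + 13·9
1 = 13·125 − 56·29
Thus 29·(-56) ≡ 1 (mod 125); reducing, -56 mod 125 = 69.

69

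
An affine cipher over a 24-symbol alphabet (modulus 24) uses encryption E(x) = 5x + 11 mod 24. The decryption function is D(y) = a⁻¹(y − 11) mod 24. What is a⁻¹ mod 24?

gcd(24, 5) by repeated division:
24 = 4×5 + 4
5 = 1×4 + 1
4 = 4×1 + 0
Since gcd(5, 24) = 1, back-substitute to write 1 as a combination:
1 = 5 − 4
1 = −24 + 5·5
So 5·5 ≡ 1 (mod 24).

5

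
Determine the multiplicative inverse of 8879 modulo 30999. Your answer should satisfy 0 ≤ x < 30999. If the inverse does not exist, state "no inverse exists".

gcd(30999, 8879) by repeated division:
30999 = 3×8879 + 4362
8879 = 2×4362 + 155
4362 = 28×155 + 22
155 = 7×22 + 1
22 = 22×1 + 0
gcd = 1, so the inverse exists. Back-substitute:
1 = 155 − 7·22
1 = −7·4362 + 197·155
1 = 197·8879 − 401·4362
1 = −401·30999 + 1400·8879
So 8879·1400 ≡ 1 (mod 30999).

1400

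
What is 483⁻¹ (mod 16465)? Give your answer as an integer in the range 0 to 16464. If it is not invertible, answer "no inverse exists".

4977

Apply the Euclidean algorithm to 16465 and 483:
16465 = 34·483 + 43
483 = 11·43 + 10
43 = 4·10 + 3
10 = 3·3 + 1
3 = 3·1 + 0
The gcd is 1. Working backward:
1 = 10 − 3·3
1 = −3·43 + 13·10
1 = 13·483 − 146·43
1 = −146·16465 + 4977·483
So 483·4977 ≡ 1 (mod 16465).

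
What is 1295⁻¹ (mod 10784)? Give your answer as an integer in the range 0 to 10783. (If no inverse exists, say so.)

Extended Euclidean algorithm:
10784 = 8*1295 + 424
1295 = 3*424 + 23
424 = 18*23 + 10
23 = 2*10 + 3
10 = 3*3 + 1
3 = 3*1 + 0
Since gcd(1295, 10784) = 1, back-substitute to write 1 as a combination:
1 = 10 − 3·3
1 = −3·23 + 7·10
1 = 7·424 − 129·23
1 = −129·1295 + 394·424
1 = 394·10784 − 3281·1295
So 1295·(-3281) ≡ 1 (mod 10784), and -3281 ≡ 7503 (mod 10784).

7503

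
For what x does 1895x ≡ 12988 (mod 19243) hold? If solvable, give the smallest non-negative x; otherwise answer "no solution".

3957

First find gcd(1895, 19243):
19243 = 10·1895 + 293
1895 = 6·293 + 137
293 = 2·137 + 19
137 = 7·19 + 4
19 = 4·4 + 3
4 = 1·3 + 1
3 = 3·1 + 0
gcd = 1, so a unique solution mod 19243 exists.
Back-substitute for the Bézout coefficients:
1 = 4 − 3
1 = −19 + 5·4
1 = 5·137 − 36·19
1 = −36·293 + 77·137
1 = 77·1895 − 498·293
1 = −498·19243 + 5057·1895
So 1895·(5057) ≡ 1 (mod 19243), giving 1895⁻¹ ≡ 5057.
x ≡ 1895⁻¹·12988 ≡ 5057·12988 ≡ 3957 (mod 19243).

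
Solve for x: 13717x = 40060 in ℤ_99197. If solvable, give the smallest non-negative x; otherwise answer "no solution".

First find gcd(13717, 99197):
99197 = 7*13717 + 3178
13717 = 4*3178 + 1005
3178 = 3*1005 + 163
1005 = 6*163 + 27
163 = 6*27 + 1
27 = 27*1 + 0
gcd = 1, so a unique solution mod 99197 exists.
Back-substitute for the Bézout coefficients:
1 = 163 − 6·27
1 = −6·1005 + 37·163
1 = 37·3178 − 117·1005
1 = −117·13717 + 505·3178
1 = 505·99197 − 3652·13717
So 13717·(-3652) ≡ 1 (mod 99197), giving 13717⁻¹ ≡ 95545.
x ≡ 13717⁻¹·40060 ≡ 95545·40060 ≡ 16455 (mod 99197).

16455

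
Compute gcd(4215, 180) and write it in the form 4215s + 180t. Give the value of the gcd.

15

Apply Euclid's algorithm to 4215 and 180:
4215 = 23·180 + 75
180 = 2·75 + 30
75 = 2·30 + 15
30 = 2·15 + 0
gcd(4215, 180) = 15.
Back-substituting:
15 = 75 − 2·30
15 = −2·180 + 5·75
15 = 5·4215 − 117·180
So 15 = (5)·4215 + (-117)·180.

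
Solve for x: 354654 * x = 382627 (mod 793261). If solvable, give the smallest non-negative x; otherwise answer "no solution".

First find gcd(354654, 793261):
793261 = 2*354654 + 83953
354654 = 4*83953 + 18842
83953 = 4*18842 + 8585
18842 = 2*8585 + 1672
8585 = 5*1672 + 225
1672 = 7*225 + 97
225 = 2*97 + 31
97 = 3*31 + 4
31 = 7*4 + 3
4 = 1*3 + 1
3 = 3*1 + 0
gcd = 1, so a unique solution mod 793261 exists.
Back-substitute for the Bézout coefficients:
1 = 4 − 3
1 = −31 + 8·4
1 = 8·97 − 25·31
1 = −25·225 + 58·97
1 = 58·1672 − 431·225
1 = −431·8585 + 2213·1672
1 = 2213·18842 − 4857·8585
1 = −4857·83953 + 21641·18842
1 = 21641·354654 − 91421·83953
1 = −91421·793261 + 204483·354654
So 354654·(204483) ≡ 1 (mod 793261), giving 354654⁻¹ ≡ 204483.
x ≡ 354654⁻¹·382627 ≡ 204483·382627 ≡ 591150 (mod 793261).

591150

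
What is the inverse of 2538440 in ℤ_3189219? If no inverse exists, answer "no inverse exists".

917327

Apply the Euclidean algorithm to 3189219 and 2538440:
3189219 = 1·2538440 + 650779
2538440 = 3·650779 + 586103
650779 = 1·586103 + 64676
586103 = 9·64676 + 4019
64676 = 16·4019 + 372
4019 = 10·372 + 299
372 = 1·299 + 73
299 = 4·73 + 7
73 = 10·7 + 3
7 = 2·3 + 1
3 = 3·1 + 0
gcd = 1, so the inverse exists. Back-substitute:
1 = 7 − 2·3
1 = −2·73 + 21·7
1 = 21·299 − 86·73
1 = −86·372 + 107·299
1 = 107·4019 − 1156·372
1 = −1156·64676 + 18603·4019
1 = 18603·586103 − 168583·64676
1 = −168583·650779 + 187186·586103
1 = 187186·2538440 − 730141·650779
1 = −730141·3189219 + 917327·2538440
So 2538440·917327 ≡ 1 (mod 3189219).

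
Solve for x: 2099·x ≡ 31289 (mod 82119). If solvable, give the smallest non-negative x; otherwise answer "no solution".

14686

First find gcd(2099, 82119):
82119 = 39*2099 + 258
2099 = 8*258 + 35
258 = 7*35 + 13
35 = 2*13 + 9
13 = 1*9 + 4
9 = 2*4 + 1
4 = 4*1 + 0
gcd = 1, so a unique solution mod 82119 exists.
Back-substitute for the Bézout coefficients:
1 = 9 − 2·4
1 = −2·13 + 3·9
1 = 3·35 − 8·13
1 = −8·258 + 59·35
1 = 59·2099 − 480·258
1 = −480·82119 + 18779·2099
So 2099·(18779) ≡ 1 (mod 82119), giving 2099⁻¹ ≡ 18779.
x ≡ 2099⁻¹·31289 ≡ 18779·31289 ≡ 14686 (mod 82119).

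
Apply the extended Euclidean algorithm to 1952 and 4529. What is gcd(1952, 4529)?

1

Apply Euclid's algorithm to 4529 and 1952:
4529 = 2·1952 + 625
1952 = 3·625 + 77
625 = 8·77 + 9
77 = 8·9 + 5
9 = 1·5 + 4
5 = 1·4 + 1
4 = 4·1 + 0
gcd(1952, 4529) = 1.
Working backward:
1 = 5 − 4
1 = −9 + 2·5
1 = 2·77 − 17·9
1 = −17·625 + 138·77
1 = 138·1952 − 431·625
1 = −431·4529 + 1000·1952
So 1 = (-431)·4529 + (1000)·1952.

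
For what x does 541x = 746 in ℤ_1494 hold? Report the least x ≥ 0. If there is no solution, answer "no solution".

First find gcd(541, 1494):
1494 = 2×541 + 412
541 = 1×412 + 129
412 = 3×129 + 25
129 = 5×25 + 4
25 = 6×4 + 1
4 = 4×1 + 0
gcd = 1, so a unique solution mod 1494 exists.
Back-substitute for the Bézout coefficients:
1 = 25 − 6·4
1 = −6·129 + 31·25
1 = 31·412 − 99·129
1 = −99·541 + 130·412
1 = 130·1494 − 359·541
So 541·(-359) ≡ 1 (mod 1494), giving 541⁻¹ ≡ 1135.
x ≡ 541⁻¹·746 ≡ 1135·746 ≡ 1106 (mod 1494).

1106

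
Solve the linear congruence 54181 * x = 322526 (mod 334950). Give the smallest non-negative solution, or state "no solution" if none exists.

First find gcd(54181, 334950):
334950 = 6*54181 + 9864
54181 = 5*9864 + 4861
9864 = 2*4861 + 142
4861 = 34*142 + 33
142 = 4*33 + 10
33 = 3*10 + 3
10 = 3*3 + 1
3 = 3*1 + 0
gcd = 1, so a unique solution mod 334950 exists.
Back-substitute for the Bézout coefficients:
1 = 10 − 3·3
1 = −3·33 + 10·10
1 = 10·142 − 43·33
1 = −43·4861 + 1472·142
1 = 1472·9864 − 2987·4861
1 = −2987·54181 + 16407·9864
1 = 16407·334950 − 101429·54181
So 54181·(-101429) ≡ 1 (mod 334950), giving 54181⁻¹ ≡ 233521.
x ≡ 54181⁻¹·322526 ≡ 233521·322526 ≡ 71996 (mod 334950).

71996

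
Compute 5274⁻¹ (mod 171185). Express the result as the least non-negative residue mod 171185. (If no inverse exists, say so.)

142784

gcd(171185, 5274) by repeated division:
171185 = 32*5274 + 2417
5274 = 2*2417 + 440
2417 = 5*440 + 217
440 = 2*217 + 6
217 = 36*6 + 1
6 = 6*1 + 0
Since gcd(5274, 171185) = 1, back-substitute to write 1 as a combination:
1 = 217 − 36·6
1 = −36·440 + 73·217
1 = 73·2417 − 401·440
1 = −401·5274 + 875·2417
1 = 875·171185 − 28401·5274
So 5274·(-28401) ≡ 1 (mod 171185), and -28401 ≡ 142784 (mod 171185).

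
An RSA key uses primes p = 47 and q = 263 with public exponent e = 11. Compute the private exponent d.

φ(n) = (p−1)(q−1) = 46·262 = 12052.
Need d with 11·d ≡ 1 (mod 12052). Apply the extended Euclidean algorithm:
12052 = 1095×11 + 7
11 = 1×7 + 4
7 = 1×4 + 3
4 = 1×3 + 1
3 = 3×1 + 0
Back-substitute:
1 = 4 − 3
1 = −7 + 2·4
1 = 2·11 − 3·7
1 = −3·12052 + 3287·11
So 11·3287 ≡ 1 (mod 12052), hence d = 3287.

3287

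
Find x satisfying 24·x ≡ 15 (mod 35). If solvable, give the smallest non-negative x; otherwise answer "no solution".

First find gcd(24, 35):
35 = 1×24 + 11
24 = 2×11 + 2
11 = 5×2 + 1
2 = 2×1 + 0
gcd = 1, so a unique solution mod 35 exists.
Back-substitute for the Bézout coefficients:
1 = 11 − 5·2
1 = −5·24 + 11·11
1 = 11·35 − 16·24
So 24·(-16) ≡ 1 (mod 35), giving 24⁻¹ ≡ 19.
x ≡ 24⁻¹·15 ≡ 19·15 ≡ 5 (mod 35).

5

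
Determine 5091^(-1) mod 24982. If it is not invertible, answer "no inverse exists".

22975

gcd(24982, 5091) by repeated division:
24982 = 4×5091 + 4618
5091 = 1×4618 + 473
4618 = 9×473 + 361
473 = 1×361 + 112
361 = 3×112 + 25
112 = 4×25 + 12
25 = 2×12 + 1
12 = 12×1 + 0
The gcd is 1. Working backward:
1 = 25 − 2·12
1 = −2·112 + 9·25
1 = 9·361 − 29·112
1 = −29·473 + 38·361
1 = 38·4618 − 371·473
1 = −371·5091 + 409·4618
1 = 409·24982 − 2007·5091
So 5091·(-2007) ≡ 1 (mod 24982), and -2007 ≡ 22975 (mod 24982).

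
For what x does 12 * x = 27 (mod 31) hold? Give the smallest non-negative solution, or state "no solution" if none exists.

First find gcd(12, 31):
31 = 2·12 + 7
12 = 1·7 + 5
7 = 1·5 + 2
5 = 2·2 + 1
2 = 2·1 + 0
gcd = 1, so a unique solution mod 31 exists.
Back-substitute for the Bézout coefficients:
1 = 5 − 2·2
1 = −2·7 + 3·5
1 = 3·12 − 5·7
1 = −5·31 + 13·12
So 12·(13) ≡ 1 (mod 31), giving 12⁻¹ ≡ 13.
x ≡ 12⁻¹·27 ≡ 13·27 ≡ 10 (mod 31).

10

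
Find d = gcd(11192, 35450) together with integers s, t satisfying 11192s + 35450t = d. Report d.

2

Apply Euclid's algorithm to 35450 and 11192:
35450 = 3*11192 + 1874
11192 = 5*1874 + 1822
1874 = 1*1822 + 52
1822 = 35*52 + 2
52 = 26*2 + 0
gcd(11192, 35450) = 2.
Express as a combination:
2 = 1822 − 35·52
2 = −35·1874 + 36·1822
2 = 36·11192 − 215·1874
2 = −215·35450 + 681·11192
So 2 = (-215)·35450 + (681)·11192.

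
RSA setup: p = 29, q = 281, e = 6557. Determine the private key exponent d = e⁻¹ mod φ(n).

4693

φ(n) = (p−1)(q−1) = 28·280 = 7840.
Need d with 6557·d ≡ 1 (mod 7840). Apply the extended Euclidean algorithm:
7840 = 1×6557 + 1283
6557 = 5×1283 + 142
1283 = 9×142 + 5
142 = 28×5 + 2
5 = 2×2 + 1
2 = 2×1 + 0
Back-substitute:
1 = 5 − 2·2
1 = −2·142 + 57·5
1 = 57·1283 − 515·142
1 = −515·6557 + 2632·1283
1 = 2632·7840 − 3147·6557
So 6557·(-3147) ≡ 1 (mod 7840), hence d ≡ -3147 ≡ 4693 (mod 7840).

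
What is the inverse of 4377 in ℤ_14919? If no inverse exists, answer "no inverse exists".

Euclidean algorithm on 14919, 4377:
14919 = 3*4377 + 1788
4377 = 2*1788 + 801
1788 = 2*801 + 186
801 = 4*186 + 57
186 = 3*57 + 15
57 = 3*15 + 12
15 = 1*12 + 3
12 = 4*3 + 0
The gcd is 3, not 1, hence no inverse exists.

no inverse exists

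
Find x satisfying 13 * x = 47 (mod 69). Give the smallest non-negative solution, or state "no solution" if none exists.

62

First find gcd(13, 69):
69 = 5·13 + 4
13 = 3·4 + 1
4 = 4·1 + 0
gcd = 1, so a unique solution mod 69 exists.
Back-substitute for the Bézout coefficients:
1 = 13 − 3·4
1 = −3·69 + 16·13
So 13·(16) ≡ 1 (mod 69), giving 13⁻¹ ≡ 16.
x ≡ 13⁻¹·47 ≡ 16·47 ≡ 62 (mod 69).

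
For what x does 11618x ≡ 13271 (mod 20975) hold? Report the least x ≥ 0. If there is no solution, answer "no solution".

13222

First find gcd(11618, 20975):
20975 = 1·11618 + 9357
11618 = 1·9357 + 2261
9357 = 4·2261 + 313
2261 = 7·313 + 70
313 = 4·70 + 33
70 = 2·33 + 4
33 = 8·4 + 1
4 = 4·1 + 0
gcd = 1, so a unique solution mod 20975 exists.
Back-substitute for the Bézout coefficients:
1 = 33 − 8·4
1 = −8·70 + 17·33
1 = 17·313 − 76·70
1 = −76·2261 + 549·313
1 = 549·9357 − 2272·2261
1 = −2272·11618 + 2821·9357
1 = 2821·20975 − 5093·11618
So 11618·(-5093) ≡ 1 (mod 20975), giving 11618⁻¹ ≡ 15882.
x ≡ 11618⁻¹·13271 ≡ 15882·13271 ≡ 13222 (mod 20975).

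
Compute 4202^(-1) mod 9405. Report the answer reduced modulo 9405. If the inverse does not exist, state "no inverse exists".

Compute gcd(4202, 9405):
9405 = 2×4202 + 1001
4202 = 4×1001 + 198
1001 = 5×198 + 11
198 = 18×11 + 0
gcd(4202, 9405) = 11 ≠ 1, so 4202 has no multiplicative inverse modulo 9405.

no inverse exists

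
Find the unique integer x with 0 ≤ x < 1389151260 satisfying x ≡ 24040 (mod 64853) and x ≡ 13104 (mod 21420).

200290104

Write x = 24040 + 64853·k. Then 64853·k ≡ 13104 − 24040 ≡ 10484 (mod 21420).
Need 64853⁻¹ mod 21420. Extended Euclid on (21420, 593):
21420 = 36·593 + 72
593 = 8·72 + 17
72 = 4·17 + 4
17 = 4·4 + 1
4 = 4·1 + 0
Back-substitute:
1 = 17 − 4·4
1 = −4·72 + 17·17
1 = 17·593 − 140·72
1 = −140·21420 + 5057·593
64853⁻¹ ≡ 5057 (mod 21420), so k ≡ 5057·10484 ≡ 3088 (mod 21420).
x = 24040 + 64853·3088 = 200290104.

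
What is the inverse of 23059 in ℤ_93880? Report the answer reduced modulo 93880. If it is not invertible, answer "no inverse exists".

65499

Run Euclid on (93880, 23059):
93880 = 4×23059 + 1644
23059 = 14×1644 + 43
1644 = 38×43 + 10
43 = 4×10 + 3
10 = 3×3 + 1
3 = 3×1 + 0
Since gcd(23059, 93880) = 1, back-substitute to write 1 as a combination:
1 = 10 − 3·3
1 = −3·43 + 13·10
1 = 13·1644 − 497·43
1 = −497·23059 + 6971·1644
1 = 6971·93880 − 28381·23059
So 23059·(-28381) ≡ 1 (mod 93880), and -28381 ≡ 65499 (mod 93880).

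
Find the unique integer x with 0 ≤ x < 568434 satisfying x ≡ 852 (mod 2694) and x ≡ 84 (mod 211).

Write x = 852 + 2694·k. Then 2694·k ≡ 84 − 852 ≡ 76 (mod 211).
Need 2694⁻¹ mod 211. Extended Euclid on (211, 162):
211 = 1·162 + 49
162 = 3·49 + 15
49 = 3·15 + 4
15 = 3·4 + 3
4 = 1·3 + 1
3 = 3·1 + 0
Back-substitute:
1 = 4 − 3
1 = −15 + 4·4
1 = 4·49 − 13·15
1 = −13·162 + 43·49
1 = 43·211 − 56·162
2694⁻¹ ≡ 155 (mod 211), so k ≡ 155·76 ≡ 175 (mod 211).
x = 852 + 2694·175 = 472302.

472302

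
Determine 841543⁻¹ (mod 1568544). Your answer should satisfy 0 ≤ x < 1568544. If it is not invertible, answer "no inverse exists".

Apply the Euclidean algorithm to 1568544 and 841543:
1568544 = 1×841543 + 727001
841543 = 1×727001 + 114542
727001 = 6×114542 + 39749
114542 = 2×39749 + 35044
39749 = 1×35044 + 4705
35044 = 7×4705 + 2109
4705 = 2×2109 + 487
2109 = 4×487 + 161
487 = 3×161 + 4
161 = 40×4 + 1
4 = 4×1 + 0
Since gcd(841543, 1568544) = 1, back-substitute to write 1 as a combination:
1 = 161 − 40·4
1 = −40·487 + 121·161
1 = 121·2109 − 524·487
1 = −524·4705 + 1169·2109
1 = 1169·35044 − 8707·4705
1 = −8707·39749 + 9876·35044
1 = 9876·114542 − 28459·39749
1 = −28459·727001 + 180630·114542
1 = 180630·841543 − 209089·727001
1 = −209089·1568544 + 389719·841543
So 841543·389719 ≡ 1 (mod 1568544).

389719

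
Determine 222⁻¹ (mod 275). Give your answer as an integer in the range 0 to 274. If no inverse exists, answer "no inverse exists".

83

gcd(275, 222) by repeated division:
275 = 1·222 + 53
222 = 4·53 + 10
53 = 5·10 + 3
10 = 3·3 + 1
3 = 3·1 + 0
The gcd is 1. Working backward:
1 = 10 − 3·3
1 = −3·53 + 16·10
1 = 16·222 − 67·53
1 = −67·275 + 83·222
So 222·83 ≡ 1 (mod 275).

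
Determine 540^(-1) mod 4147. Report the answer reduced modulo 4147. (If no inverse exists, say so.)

Apply the Euclidean algorithm to 4147 and 540:
4147 = 7*540 + 367
540 = 1*367 + 173
367 = 2*173 + 21
173 = 8*21 + 5
21 = 4*5 + 1
5 = 5*1 + 0
The gcd is 1. Working backward:
1 = 21 − 4·5
1 = −4·173 + 33·21
1 = 33·367 − 70·173
1 = −70·540 + 103·367
1 = 103·4147 − 791·540
Hence 540⁻¹ ≡ -791 ≡ 3356 (mod 4147).

3356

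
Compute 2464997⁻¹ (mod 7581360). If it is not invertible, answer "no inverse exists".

Extended Euclidean algorithm:
7581360 = 3*2464997 + 186369
2464997 = 13*186369 + 42200
186369 = 4*42200 + 17569
42200 = 2*17569 + 7062
17569 = 2*7062 + 3445
7062 = 2*3445 + 172
3445 = 20*172 + 5
172 = 34*5 + 2
5 = 2*2 + 1
2 = 2*1 + 0
gcd = 1, so the inverse exists. Back-substitute:
1 = 5 − 2·2
1 = −2·172 + 69·5
1 = 69·3445 − 1382·172
1 = −1382·7062 + 2833·3445
1 = 2833·17569 − 7048·7062
1 = −7048·42200 + 16929·17569
1 = 16929·186369 − 74764·42200
1 = −74764·2464997 + 988861·186369
1 = 988861·7581360 − 3041347·2464997
Hence 2464997⁻¹ ≡ -3041347 ≡ 4540013 (mod 7581360).

4540013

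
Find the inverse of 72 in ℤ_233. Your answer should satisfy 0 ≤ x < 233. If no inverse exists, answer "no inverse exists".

178

Apply the Euclidean algorithm to 233 and 72:
233 = 3·72 + 17
72 = 4·17 + 4
17 = 4·4 + 1
4 = 4·1 + 0
gcd = 1, so the inverse exists. Back-substitute:
1 = 17 − 4·4
1 = −4·72 + 17·17
1 = 17·233 − 55·72
Thus 72·(-55) ≡ 1 (mod 233); reducing, -55 mod 233 = 178.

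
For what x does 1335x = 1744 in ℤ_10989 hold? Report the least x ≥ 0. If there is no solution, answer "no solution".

no solution

gcd(1335, 10989):
10989 = 8*1335 + 309
1335 = 4*309 + 99
309 = 3*99 + 12
99 = 8*12 + 3
12 = 4*3 + 0
gcd = 3, but 3 ∤ 1744, so the congruence has no solution.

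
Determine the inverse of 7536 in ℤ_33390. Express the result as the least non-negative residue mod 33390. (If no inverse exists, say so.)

no inverse exists

Euclidean algorithm on 33390, 7536:
33390 = 4×7536 + 3246
7536 = 2×3246 + 1044
3246 = 3×1044 + 114
1044 = 9×114 + 18
114 = 6×18 + 6
18 = 3×6 + 0
Since gcd = 6 > 1, 7536 is not a unit mod 33390.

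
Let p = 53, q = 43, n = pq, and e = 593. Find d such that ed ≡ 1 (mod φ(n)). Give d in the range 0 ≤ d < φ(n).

φ(n) = (p−1)(q−1) = 52·42 = 2184.
Need d with 593·d ≡ 1 (mod 2184). Apply the extended Euclidean algorithm:
2184 = 3*593 + 405
593 = 1*405 + 188
405 = 2*188 + 29
188 = 6*29 + 14
29 = 2*14 + 1
14 = 14*1 + 0
Back-substitute:
1 = 29 − 2·14
1 = −2·188 + 13·29
1 = 13·405 − 28·188
1 = −28·593 + 41·405
1 = 41·2184 − 151·593
So 593·(-151) ≡ 1 (mod 2184), hence d ≡ -151 ≡ 2033 (mod 2184).

2033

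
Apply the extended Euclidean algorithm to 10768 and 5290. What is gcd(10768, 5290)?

2

Euclidean algorithm:
10768 = 2·5290 + 188
5290 = 28·188 + 26
188 = 7·26 + 6
26 = 4·6 + 2
6 = 3·2 + 0
gcd(10768, 5290) = 2.
Back-substituting:
2 = 26 − 4·6
2 = −4·188 + 29·26
2 = 29·5290 − 816·188
2 = −816·10768 + 1661·5290
So 2 = (-816)·10768 + (1661)·5290.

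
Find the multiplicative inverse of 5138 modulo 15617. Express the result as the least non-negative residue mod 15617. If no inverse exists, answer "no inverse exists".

no inverse exists

Euclidean algorithm on 15617, 5138:
15617 = 3×5138 + 203
5138 = 25×203 + 63
203 = 3×63 + 14
63 = 4×14 + 7
14 = 2×7 + 0
The gcd is 7, not 1, hence no inverse exists.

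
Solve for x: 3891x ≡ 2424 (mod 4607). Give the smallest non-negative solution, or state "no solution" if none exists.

First find gcd(3891, 4607):
4607 = 1×3891 + 716
3891 = 5×716 + 311
716 = 2×311 + 94
311 = 3×94 + 29
94 = 3×29 + 7
29 = 4×7 + 1
7 = 7×1 + 0
gcd = 1, so a unique solution mod 4607 exists.
Back-substitute for the Bézout coefficients:
1 = 29 − 4·7
1 = −4·94 + 13·29
1 = 13·311 − 43·94
1 = −43·716 + 99·311
1 = 99·3891 − 538·716
1 = −538·4607 + 637·3891
So 3891·(637) ≡ 1 (mod 4607), giving 3891⁻¹ ≡ 637.
x ≡ 3891⁻¹·2424 ≡ 637·2424 ≡ 743 (mod 4607).

743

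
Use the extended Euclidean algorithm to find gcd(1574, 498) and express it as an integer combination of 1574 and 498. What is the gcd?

Apply Euclid's algorithm to 1574 and 498:
1574 = 3·498 + 80
498 = 6·80 + 18
80 = 4·18 + 8
18 = 2·8 + 2
8 = 4·2 + 0
gcd(1574, 498) = 2.
Express as a combination:
2 = 18 − 2·8
2 = −2·80 + 9·18
2 = 9·498 − 56·80
2 = −56·1574 + 177·498
So 2 = (-56)·1574 + (177)·498.

2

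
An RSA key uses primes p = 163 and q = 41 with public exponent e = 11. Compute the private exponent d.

5891

φ(n) = (p−1)(q−1) = 162·40 = 6480.
Need d with 11·d ≡ 1 (mod 6480). Apply the extended Euclidean algorithm:
6480 = 589·11 + 1
11 = 11·1 + 0
Back-substitute:
1 = 6480 − 589·11
So 11·(-589) ≡ 1 (mod 6480), hence d ≡ -589 ≡ 5891 (mod 6480).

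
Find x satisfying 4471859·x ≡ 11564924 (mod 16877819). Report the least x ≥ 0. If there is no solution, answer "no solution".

First find gcd(4471859, 16877819):
16877819 = 3*4471859 + 3462242
4471859 = 1*3462242 + 1009617
3462242 = 3*1009617 + 433391
1009617 = 2*433391 + 142835
433391 = 3*142835 + 4886
142835 = 29*4886 + 1141
4886 = 4*1141 + 322
1141 = 3*322 + 175
322 = 1*175 + 147
175 = 1*147 + 28
147 = 5*28 + 7
28 = 4*7 + 0
gcd = 7 and 7 | 11564924, so solutions exist. Divide through by 7: 638837x ≡ 1652132 (mod 2411117).
Now find 638837⁻¹ mod 2411117:
2411117 = 3*638837 + 494606
638837 = 1*494606 + 144231
494606 = 3*144231 + 61913
144231 = 2*61913 + 20405
61913 = 3*20405 + 698
20405 = 29*698 + 163
698 = 4*163 + 46
163 = 3*46 + 25
46 = 1*25 + 21
25 = 1*21 + 4
21 = 5*4 + 1
4 = 4*1 + 0
Back-substitute:
1 = 21 − 5·4
1 = −5·25 + 6·21
1 = 6·46 − 11·25
1 = −11·163 + 39·46
1 = 39·698 − 167·163
1 = −167·20405 + 4882·698
1 = 4882·61913 − 14813·20405
1 = −14813·144231 + 34508·61913
1 = 34508·494606 − 118337·144231
1 = −118337·638837 + 152845·494606
1 = 152845·2411117 − 576872·638837
So 638837·(-576872) ≡ 1 (mod 2411117), i.e. 638837⁻¹ ≡ 1834245.
Then x ≡ 1834245·1652132 ≡ 47773 (mod 2411117); the smallest non-negative solution is x = 47773.

47773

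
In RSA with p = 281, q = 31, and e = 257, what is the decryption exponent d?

5393

φ(n) = (p−1)(q−1) = 280·30 = 8400.
Need d with 257·d ≡ 1 (mod 8400). Apply the extended Euclidean algorithm:
8400 = 32×257 + 176
257 = 1×176 + 81
176 = 2×81 + 14
81 = 5×14 + 11
14 = 1×11 + 3
11 = 3×3 + 2
3 = 1×2 + 1
2 = 2×1 + 0
Back-substitute:
1 = 3 − 2
1 = −11 + 4·3
1 = 4·14 − 5·11
1 = −5·81 + 29·14
1 = 29·176 − 63·81
1 = −63·257 + 92·176
1 = 92·8400 − 3007·257
So 257·(-3007) ≡ 1 (mod 8400), hence d ≡ -3007 ≡ 5393 (mod 8400).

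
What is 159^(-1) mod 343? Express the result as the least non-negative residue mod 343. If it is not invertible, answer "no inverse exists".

Run Euclid on (343, 159):
343 = 2·159 + 25
159 = 6·25 + 9
25 = 2·9 + 7
9 = 1·7 + 2
7 = 3·2 + 1
2 = 2·1 + 0
gcd = 1, so the inverse exists. Back-substitute:
1 = 7 − 3·2
1 = −3·9 + 4·7
1 = 4·25 − 11·9
1 = −11·159 + 70·25
1 = 70·343 − 151·159
Hence 159⁻¹ ≡ -151 ≡ 192 (mod 343).

192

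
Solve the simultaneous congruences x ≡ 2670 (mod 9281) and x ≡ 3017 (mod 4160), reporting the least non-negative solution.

6193097

Write x = 2670 + 9281·k. Then 9281·k ≡ 3017 − 2670 ≡ 347 (mod 4160).
Need 9281⁻¹ mod 4160. Extended Euclid on (4160, 961):
4160 = 4*961 + 316
961 = 3*316 + 13
316 = 24*13 + 4
13 = 3*4 + 1
4 = 4*1 + 0
Back-substitute:
1 = 13 − 3·4
1 = −3·316 + 73·13
1 = 73·961 − 222·316
1 = −222·4160 + 961·961
9281⁻¹ ≡ 961 (mod 4160), so k ≡ 961·347 ≡ 667 (mod 4160).
x = 2670 + 9281·667 = 6193097.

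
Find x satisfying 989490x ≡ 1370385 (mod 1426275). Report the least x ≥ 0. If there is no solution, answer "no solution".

First find gcd(989490, 1426275):
1426275 = 1×989490 + 436785
989490 = 2×436785 + 115920
436785 = 3×115920 + 89025
115920 = 1×89025 + 26895
89025 = 3×26895 + 8340
26895 = 3×8340 + 1875
8340 = 4×1875 + 840
1875 = 2×840 + 195
840 = 4×195 + 60
195 = 3×60 + 15
60 = 4×15 + 0
gcd = 15 and 15 | 1370385, so solutions exist. Divide through by 15: 65966x ≡ 91359 (mod 95085).
Now find 65966⁻¹ mod 95085:
95085 = 1·65966 + 29119
65966 = 2·29119 + 7728
29119 = 3·7728 + 5935
7728 = 1·5935 + 1793
5935 = 3·1793 + 556
1793 = 3·556 + 125
556 = 4·125 + 56
125 = 2·56 + 13
56 = 4·13 + 4
13 = 3·4 + 1
4 = 4·1 + 0
Back-substitute:
1 = 13 − 3·4
1 = −3·56 + 13·13
1 = 13·125 − 29·56
1 = −29·556 + 129·125
1 = 129·1793 − 416·556
1 = −416·5935 + 1377·1793
1 = 1377·7728 − 1793·5935
1 = −1793·29119 + 6756·7728
1 = 6756·65966 − 15305·29119
1 = −15305·95085 + 22061·65966
So 65966⁻¹ ≡ 22061 (mod 95085).
Then x ≡ 22061·91359 ≡ 49239 (mod 95085); the smallest non-negative solution is x = 49239.

49239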